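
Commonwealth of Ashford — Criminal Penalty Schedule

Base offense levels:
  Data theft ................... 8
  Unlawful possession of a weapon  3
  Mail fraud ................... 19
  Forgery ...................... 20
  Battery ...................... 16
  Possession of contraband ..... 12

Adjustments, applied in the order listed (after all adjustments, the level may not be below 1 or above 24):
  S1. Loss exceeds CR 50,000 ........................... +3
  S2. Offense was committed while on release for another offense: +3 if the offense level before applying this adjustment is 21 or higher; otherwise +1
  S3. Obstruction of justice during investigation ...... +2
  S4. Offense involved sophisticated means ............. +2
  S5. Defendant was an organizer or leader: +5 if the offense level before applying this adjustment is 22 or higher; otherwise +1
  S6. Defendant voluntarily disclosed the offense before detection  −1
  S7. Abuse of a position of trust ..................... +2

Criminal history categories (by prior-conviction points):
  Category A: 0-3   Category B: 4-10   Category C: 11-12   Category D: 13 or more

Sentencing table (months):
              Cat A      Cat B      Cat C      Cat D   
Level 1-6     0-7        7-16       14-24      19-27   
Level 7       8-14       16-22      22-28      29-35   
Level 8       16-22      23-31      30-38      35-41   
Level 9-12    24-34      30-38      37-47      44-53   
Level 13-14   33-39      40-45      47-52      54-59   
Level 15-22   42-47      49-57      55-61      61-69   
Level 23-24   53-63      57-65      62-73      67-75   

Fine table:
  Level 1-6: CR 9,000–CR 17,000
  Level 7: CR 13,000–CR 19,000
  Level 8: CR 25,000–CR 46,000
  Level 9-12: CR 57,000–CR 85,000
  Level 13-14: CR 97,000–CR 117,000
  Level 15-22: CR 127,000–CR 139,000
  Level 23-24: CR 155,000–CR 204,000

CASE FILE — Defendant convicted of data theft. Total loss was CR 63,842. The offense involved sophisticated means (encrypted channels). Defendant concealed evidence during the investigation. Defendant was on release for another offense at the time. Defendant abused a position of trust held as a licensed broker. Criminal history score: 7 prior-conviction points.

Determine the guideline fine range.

Base offense level for data theft: 8.
S1 applies: 8 + 3 = 11.
S2 applies (level before this adjustment is 11 < 21, so +1): 11 + 1 = 12.
S3 applies: 12 + 2 = 14.
S4 applies: 14 + 2 = 16.
S5 does not apply.
S7 applies: 16 + 2 = 18.
Final offense level: 18.
Level 18 falls in the 15-22 band.
Fine table: Level 15-22 → CR 127,000–CR 139,000.

CR 127,000–CR 139,000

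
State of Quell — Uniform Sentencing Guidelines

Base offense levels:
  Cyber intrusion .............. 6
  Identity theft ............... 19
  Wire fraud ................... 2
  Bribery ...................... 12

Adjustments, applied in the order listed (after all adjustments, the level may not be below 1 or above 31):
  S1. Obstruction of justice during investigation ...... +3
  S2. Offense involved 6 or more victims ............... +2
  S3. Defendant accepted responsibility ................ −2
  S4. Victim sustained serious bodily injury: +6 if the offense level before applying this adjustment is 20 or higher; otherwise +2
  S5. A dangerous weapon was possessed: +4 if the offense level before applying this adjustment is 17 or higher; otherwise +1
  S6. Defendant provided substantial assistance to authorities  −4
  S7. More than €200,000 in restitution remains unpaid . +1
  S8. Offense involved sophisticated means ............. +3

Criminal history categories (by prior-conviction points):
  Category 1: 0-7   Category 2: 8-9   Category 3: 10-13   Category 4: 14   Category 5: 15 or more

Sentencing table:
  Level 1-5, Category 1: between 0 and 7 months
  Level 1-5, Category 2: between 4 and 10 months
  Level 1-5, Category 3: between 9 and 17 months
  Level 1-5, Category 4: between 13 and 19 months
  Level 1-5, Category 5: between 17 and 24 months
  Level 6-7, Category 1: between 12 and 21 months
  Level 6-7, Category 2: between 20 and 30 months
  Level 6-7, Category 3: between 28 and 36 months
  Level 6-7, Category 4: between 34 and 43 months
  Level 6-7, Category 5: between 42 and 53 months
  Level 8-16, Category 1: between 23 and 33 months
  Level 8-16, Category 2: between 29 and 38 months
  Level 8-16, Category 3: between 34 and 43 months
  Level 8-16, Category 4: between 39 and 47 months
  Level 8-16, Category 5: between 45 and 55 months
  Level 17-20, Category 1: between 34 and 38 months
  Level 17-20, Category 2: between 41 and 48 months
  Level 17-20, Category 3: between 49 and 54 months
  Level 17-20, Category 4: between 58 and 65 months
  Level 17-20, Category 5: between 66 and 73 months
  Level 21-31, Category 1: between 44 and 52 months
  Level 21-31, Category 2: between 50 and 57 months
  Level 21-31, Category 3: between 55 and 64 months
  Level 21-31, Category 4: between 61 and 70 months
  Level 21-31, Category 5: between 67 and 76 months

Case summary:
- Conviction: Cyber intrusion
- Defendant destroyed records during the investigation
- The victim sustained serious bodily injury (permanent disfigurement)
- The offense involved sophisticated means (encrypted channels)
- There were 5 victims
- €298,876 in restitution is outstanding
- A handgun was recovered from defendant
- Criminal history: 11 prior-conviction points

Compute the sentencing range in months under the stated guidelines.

34-43 months

Base offense level for cyber intrusion: 6.
S1 applies: 6 + 3 = 9.
S3 does not apply.
S4 applies (level before this adjustment is 9 < 20, so +2): 9 + 2 = 11.
S5 applies (level before this adjustment is 11 < 17, so +1): 11 + 1 = 12.
S6 does not apply.
S7 applies: 12 + 1 = 13.
S8 applies: 13 + 3 = 16.
Final offense level: 16.
Criminal history: 11 prior points → Category 3 (10-13).
Level 16 falls in the 8-16 band.
Grid: Level 8-16 × Category 3 = 34-43 months.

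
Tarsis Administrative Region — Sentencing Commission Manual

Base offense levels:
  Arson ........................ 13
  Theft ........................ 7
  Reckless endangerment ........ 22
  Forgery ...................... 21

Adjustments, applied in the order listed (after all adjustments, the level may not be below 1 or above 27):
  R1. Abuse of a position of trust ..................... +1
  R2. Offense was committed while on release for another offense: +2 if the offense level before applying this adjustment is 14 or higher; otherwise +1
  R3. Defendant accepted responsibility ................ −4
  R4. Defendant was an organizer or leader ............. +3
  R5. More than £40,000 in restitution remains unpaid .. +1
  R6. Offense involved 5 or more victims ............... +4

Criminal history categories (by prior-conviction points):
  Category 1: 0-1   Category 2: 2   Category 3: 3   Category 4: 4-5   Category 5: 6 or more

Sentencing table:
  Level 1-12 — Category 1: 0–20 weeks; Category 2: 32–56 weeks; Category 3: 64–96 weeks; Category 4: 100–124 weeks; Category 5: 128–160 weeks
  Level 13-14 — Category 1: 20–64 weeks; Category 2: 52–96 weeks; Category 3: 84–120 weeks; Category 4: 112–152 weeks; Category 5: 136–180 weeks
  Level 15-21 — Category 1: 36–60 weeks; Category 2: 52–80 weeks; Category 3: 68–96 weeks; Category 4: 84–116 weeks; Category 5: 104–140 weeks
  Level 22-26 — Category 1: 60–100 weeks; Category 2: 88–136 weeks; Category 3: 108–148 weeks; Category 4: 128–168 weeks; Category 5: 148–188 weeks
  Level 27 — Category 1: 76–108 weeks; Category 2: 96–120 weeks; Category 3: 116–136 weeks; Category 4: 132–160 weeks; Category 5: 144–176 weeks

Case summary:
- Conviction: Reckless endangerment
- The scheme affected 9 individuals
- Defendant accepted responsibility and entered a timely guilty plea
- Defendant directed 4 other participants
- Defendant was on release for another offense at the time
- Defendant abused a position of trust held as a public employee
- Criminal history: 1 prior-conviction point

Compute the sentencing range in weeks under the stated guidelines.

Base offense level for reckless endangerment: 22.
R1 applies: 22 + 1 = 23.
R2 applies (level before this adjustment is 23 ≥ 14, so +2): 23 + 2 = 25.
R3 applies: 25 − 4 = 21.
R4 applies: 21 + 3 = 24.
R5 does not apply.
R6 applies: 24 + 4 = 28.
Level 28 exceeds the maximum of 27; capped at 27.
Final offense level: 27.
Criminal history: 1 prior point → Category 1 (0-1).
Level 27 falls in the 27 band.
Grid: Level 27 × Category 1 = 76-108 weeks.

76-108 weeks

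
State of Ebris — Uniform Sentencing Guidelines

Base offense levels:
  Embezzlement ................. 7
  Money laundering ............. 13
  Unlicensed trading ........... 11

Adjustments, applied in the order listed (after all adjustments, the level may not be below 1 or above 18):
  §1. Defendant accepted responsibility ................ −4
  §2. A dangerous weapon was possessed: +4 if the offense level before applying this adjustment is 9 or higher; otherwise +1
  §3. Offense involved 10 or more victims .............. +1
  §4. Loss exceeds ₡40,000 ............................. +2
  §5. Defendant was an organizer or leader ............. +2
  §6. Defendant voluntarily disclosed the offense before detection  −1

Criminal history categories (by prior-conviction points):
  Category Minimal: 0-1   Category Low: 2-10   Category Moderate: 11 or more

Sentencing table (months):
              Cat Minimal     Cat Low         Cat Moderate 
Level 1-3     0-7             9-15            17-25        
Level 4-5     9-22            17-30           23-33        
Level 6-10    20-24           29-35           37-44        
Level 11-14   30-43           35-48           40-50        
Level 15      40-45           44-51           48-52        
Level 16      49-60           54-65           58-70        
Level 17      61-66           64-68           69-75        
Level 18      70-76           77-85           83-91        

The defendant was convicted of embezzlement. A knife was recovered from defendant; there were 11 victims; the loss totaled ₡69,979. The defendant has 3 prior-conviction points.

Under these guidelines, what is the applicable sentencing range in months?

35-48 months

Base offense level for embezzlement: 7.
§1 does not apply.
§2 applies (level before this adjustment is 7 < 9, so +1): 7 + 1 = 8.
§3 applies: 8 + 1 = 9.
§4 applies: 9 + 2 = 11.
Final offense level: 11.
Criminal history: 3 prior points → Category Low (2-10).
Level 11 falls in the 11-14 band.
Grid: Level 11-14 × Category Low = 35-48 months.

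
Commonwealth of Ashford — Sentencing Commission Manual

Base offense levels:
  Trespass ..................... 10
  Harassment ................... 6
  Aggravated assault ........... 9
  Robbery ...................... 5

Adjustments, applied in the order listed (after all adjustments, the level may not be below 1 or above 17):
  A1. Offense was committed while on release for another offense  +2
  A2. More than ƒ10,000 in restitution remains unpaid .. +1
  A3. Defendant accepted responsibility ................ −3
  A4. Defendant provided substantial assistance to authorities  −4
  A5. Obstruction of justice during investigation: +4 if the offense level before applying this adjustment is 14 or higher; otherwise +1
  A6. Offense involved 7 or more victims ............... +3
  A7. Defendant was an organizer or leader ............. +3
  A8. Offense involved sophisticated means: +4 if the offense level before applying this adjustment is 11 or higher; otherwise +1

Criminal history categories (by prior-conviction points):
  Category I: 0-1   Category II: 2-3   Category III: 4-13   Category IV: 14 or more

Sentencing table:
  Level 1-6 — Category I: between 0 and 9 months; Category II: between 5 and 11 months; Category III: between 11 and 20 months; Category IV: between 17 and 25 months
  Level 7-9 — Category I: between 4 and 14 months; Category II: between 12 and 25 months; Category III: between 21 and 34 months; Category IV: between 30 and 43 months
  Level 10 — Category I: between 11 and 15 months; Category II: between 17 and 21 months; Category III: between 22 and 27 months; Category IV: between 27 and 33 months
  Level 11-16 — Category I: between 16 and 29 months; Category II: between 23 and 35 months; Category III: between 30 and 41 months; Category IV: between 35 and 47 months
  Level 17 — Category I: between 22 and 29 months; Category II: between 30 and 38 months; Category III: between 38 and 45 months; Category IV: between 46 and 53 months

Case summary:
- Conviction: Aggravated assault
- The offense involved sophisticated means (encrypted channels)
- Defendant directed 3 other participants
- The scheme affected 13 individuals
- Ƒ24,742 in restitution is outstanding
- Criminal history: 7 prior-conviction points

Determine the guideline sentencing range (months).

Base offense level for aggravated assault: 9.
A2 applies: 9 + 1 = 10.
A3 does not apply.
A4 does not apply.
A5 does not apply.
A6 applies: 10 + 3 = 13.
A7 applies: 13 + 3 = 16.
A8 applies (level before this adjustment is 16 ≥ 11, so +4): 16 + 4 = 20.
Level 20 exceeds the maximum of 17; capped at 17.
Final offense level: 17.
Criminal history: 7 prior points → Category III (4-13).
Level 17 falls in the 17 band.
Grid: Level 17 × Category III = 38-45 months.

38-45 months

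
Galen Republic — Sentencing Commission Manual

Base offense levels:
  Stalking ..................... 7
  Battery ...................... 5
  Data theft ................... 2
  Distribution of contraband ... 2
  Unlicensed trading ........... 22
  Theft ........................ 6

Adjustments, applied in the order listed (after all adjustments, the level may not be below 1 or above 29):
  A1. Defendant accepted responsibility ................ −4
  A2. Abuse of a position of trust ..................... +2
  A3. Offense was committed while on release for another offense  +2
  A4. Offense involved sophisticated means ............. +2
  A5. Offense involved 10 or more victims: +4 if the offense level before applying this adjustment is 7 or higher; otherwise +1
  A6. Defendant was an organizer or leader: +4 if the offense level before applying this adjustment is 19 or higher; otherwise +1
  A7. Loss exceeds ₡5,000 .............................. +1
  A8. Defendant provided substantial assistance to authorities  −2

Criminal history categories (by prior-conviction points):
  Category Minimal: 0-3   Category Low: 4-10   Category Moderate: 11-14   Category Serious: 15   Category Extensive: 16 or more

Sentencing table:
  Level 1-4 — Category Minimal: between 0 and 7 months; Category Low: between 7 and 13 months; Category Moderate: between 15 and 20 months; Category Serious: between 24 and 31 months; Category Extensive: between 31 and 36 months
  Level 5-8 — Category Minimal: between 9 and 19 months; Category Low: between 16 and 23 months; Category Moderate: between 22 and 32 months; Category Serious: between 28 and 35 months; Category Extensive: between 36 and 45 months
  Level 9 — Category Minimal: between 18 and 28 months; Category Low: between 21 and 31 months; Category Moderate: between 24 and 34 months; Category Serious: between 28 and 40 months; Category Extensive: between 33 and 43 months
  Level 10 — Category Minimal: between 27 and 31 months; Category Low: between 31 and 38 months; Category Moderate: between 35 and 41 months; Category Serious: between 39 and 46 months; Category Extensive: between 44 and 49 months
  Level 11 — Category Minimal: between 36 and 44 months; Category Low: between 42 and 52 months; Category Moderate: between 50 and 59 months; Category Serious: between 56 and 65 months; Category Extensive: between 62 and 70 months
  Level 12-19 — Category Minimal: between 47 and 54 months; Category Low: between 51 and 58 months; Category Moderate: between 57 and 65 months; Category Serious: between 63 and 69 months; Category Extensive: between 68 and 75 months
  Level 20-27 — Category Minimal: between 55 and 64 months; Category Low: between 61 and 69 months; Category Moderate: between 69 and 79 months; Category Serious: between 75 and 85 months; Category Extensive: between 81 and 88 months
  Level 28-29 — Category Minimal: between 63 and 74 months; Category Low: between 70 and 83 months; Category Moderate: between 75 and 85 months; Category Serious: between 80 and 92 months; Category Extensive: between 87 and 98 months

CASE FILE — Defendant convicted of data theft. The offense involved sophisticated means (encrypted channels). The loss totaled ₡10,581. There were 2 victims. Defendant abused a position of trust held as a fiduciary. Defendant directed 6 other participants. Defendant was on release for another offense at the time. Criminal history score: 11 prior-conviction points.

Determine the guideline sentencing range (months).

Base offense level for data theft: 2.
A1 does not apply.
A2 applies: 2 + 2 = 4.
A3 applies: 4 + 2 = 6.
A4 applies: 6 + 2 = 8.
A5 does not apply.
A6 applies (level before this adjustment is 8 < 19, so +1): 8 + 1 = 9.
A7 applies: 9 + 1 = 10.
Final offense level: 10.
Criminal history: 11 prior points → Category Moderate (11-14).
Level 10 falls in the 10 band.
Grid: Level 10 × Category Moderate = 35-41 months.

35-41 months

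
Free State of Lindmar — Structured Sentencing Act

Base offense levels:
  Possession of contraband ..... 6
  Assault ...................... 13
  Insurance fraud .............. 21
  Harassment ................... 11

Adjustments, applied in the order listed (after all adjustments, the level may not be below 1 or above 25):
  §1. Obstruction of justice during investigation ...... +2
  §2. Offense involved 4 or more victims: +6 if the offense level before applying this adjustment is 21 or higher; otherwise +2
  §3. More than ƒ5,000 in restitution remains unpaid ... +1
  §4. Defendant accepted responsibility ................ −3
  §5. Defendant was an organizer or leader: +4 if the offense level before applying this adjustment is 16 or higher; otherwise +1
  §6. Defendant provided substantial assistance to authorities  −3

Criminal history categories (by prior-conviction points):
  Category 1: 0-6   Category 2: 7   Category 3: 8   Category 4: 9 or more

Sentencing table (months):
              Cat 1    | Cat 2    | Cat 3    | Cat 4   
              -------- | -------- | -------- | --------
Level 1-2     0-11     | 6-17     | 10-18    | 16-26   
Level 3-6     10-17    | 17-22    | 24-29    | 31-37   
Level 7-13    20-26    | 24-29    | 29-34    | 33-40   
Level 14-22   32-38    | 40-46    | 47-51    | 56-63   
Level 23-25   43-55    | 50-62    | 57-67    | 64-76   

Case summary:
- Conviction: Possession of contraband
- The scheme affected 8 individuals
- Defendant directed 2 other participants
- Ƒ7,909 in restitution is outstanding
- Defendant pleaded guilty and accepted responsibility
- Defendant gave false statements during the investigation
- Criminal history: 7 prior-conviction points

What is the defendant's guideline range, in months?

Base offense level for possession of contraband: 6.
§1 applies: 6 + 2 = 8.
§2 applies (level before this adjustment is 8 < 21, so +2): 8 + 2 = 10.
§3 applies: 10 + 1 = 11.
§4 applies: 11 − 3 = 8.
§5 applies (level before this adjustment is 8 < 16, so +1): 8 + 1 = 9.
Final offense level: 9.
Criminal history: 7 prior points → Category 2 (7).
Level 9 falls in the 7-13 band.
Grid: Level 7-13 × Category 2 = 24-29 months.

24-29 months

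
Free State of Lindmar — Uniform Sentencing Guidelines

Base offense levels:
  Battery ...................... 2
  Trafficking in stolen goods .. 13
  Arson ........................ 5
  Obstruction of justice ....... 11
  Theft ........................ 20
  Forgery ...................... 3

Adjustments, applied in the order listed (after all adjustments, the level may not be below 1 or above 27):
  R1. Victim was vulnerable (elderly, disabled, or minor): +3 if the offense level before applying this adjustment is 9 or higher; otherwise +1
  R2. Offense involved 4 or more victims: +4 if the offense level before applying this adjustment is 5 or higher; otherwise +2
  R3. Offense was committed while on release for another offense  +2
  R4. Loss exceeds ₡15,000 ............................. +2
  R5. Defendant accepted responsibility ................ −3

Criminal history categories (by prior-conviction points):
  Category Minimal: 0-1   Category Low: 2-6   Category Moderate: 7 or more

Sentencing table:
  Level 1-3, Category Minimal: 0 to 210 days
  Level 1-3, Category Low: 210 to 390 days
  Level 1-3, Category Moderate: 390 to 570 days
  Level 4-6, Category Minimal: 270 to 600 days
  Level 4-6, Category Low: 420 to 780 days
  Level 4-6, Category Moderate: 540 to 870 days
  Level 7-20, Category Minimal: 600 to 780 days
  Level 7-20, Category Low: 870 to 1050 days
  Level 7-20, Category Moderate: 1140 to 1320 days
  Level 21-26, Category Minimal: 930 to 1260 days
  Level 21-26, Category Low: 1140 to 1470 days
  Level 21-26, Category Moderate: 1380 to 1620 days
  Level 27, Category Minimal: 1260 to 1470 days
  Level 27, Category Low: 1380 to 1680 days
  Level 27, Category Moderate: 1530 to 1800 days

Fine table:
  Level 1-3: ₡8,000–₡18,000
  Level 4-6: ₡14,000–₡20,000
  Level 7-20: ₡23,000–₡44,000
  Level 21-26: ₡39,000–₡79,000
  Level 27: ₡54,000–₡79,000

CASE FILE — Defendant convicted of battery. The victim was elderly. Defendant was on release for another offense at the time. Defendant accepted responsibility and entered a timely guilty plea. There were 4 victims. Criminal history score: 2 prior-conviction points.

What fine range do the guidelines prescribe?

₡14,000–₡20,000

Base offense level for battery: 2.
R1 applies (level before this adjustment is 2 < 9, so +1): 2 + 1 = 3.
R2 applies (level before this adjustment is 3 < 5, so +2): 3 + 2 = 5.
R3 applies: 5 + 2 = 7.
R4 does not apply.
R5 applies: 7 − 3 = 4.
Final offense level: 4.
Level 4 falls in the 4-6 band.
Fine table: Level 4-6 → ₡14,000–₡20,000.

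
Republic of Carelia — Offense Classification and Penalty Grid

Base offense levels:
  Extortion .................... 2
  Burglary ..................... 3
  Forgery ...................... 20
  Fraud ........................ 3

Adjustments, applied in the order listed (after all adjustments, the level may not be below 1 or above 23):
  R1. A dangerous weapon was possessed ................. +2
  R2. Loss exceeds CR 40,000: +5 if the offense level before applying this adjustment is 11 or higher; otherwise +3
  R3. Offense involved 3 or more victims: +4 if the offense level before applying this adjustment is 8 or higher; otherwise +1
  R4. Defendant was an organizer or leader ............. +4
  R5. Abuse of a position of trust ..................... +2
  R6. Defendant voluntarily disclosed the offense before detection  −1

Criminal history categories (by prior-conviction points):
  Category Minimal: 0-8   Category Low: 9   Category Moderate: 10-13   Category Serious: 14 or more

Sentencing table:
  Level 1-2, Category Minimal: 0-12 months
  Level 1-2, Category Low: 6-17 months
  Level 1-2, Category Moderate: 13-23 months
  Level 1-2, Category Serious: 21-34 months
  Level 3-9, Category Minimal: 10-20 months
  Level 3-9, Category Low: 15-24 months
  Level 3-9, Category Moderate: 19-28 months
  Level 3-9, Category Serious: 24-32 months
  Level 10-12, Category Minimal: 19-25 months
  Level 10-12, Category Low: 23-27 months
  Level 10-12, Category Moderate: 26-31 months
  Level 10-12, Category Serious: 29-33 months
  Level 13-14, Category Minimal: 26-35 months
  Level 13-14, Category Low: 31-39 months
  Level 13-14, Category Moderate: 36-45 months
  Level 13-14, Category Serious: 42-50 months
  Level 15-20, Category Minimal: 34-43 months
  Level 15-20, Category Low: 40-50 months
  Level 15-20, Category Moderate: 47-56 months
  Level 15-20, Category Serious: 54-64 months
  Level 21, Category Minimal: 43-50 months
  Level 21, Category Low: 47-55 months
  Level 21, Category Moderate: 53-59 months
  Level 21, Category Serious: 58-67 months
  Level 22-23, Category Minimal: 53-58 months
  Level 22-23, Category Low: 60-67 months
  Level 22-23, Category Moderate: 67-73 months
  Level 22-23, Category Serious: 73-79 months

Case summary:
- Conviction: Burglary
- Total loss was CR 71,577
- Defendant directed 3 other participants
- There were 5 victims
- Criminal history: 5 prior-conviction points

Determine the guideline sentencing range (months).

19-25 months

Base offense level for burglary: 3.
R1 does not apply.
R2 applies (level before this adjustment is 3 < 11, so +3): 3 + 3 = 6.
R3 applies (level before this adjustment is 6 < 8, so +1): 6 + 1 = 7.
R4 applies: 7 + 4 = 11.
R6 does not apply.
Final offense level: 11.
Criminal history: 5 prior points → Category Minimal (0-8).
Level 11 falls in the 10-12 band.
Grid: Level 10-12 × Category Minimal = 19-25 months.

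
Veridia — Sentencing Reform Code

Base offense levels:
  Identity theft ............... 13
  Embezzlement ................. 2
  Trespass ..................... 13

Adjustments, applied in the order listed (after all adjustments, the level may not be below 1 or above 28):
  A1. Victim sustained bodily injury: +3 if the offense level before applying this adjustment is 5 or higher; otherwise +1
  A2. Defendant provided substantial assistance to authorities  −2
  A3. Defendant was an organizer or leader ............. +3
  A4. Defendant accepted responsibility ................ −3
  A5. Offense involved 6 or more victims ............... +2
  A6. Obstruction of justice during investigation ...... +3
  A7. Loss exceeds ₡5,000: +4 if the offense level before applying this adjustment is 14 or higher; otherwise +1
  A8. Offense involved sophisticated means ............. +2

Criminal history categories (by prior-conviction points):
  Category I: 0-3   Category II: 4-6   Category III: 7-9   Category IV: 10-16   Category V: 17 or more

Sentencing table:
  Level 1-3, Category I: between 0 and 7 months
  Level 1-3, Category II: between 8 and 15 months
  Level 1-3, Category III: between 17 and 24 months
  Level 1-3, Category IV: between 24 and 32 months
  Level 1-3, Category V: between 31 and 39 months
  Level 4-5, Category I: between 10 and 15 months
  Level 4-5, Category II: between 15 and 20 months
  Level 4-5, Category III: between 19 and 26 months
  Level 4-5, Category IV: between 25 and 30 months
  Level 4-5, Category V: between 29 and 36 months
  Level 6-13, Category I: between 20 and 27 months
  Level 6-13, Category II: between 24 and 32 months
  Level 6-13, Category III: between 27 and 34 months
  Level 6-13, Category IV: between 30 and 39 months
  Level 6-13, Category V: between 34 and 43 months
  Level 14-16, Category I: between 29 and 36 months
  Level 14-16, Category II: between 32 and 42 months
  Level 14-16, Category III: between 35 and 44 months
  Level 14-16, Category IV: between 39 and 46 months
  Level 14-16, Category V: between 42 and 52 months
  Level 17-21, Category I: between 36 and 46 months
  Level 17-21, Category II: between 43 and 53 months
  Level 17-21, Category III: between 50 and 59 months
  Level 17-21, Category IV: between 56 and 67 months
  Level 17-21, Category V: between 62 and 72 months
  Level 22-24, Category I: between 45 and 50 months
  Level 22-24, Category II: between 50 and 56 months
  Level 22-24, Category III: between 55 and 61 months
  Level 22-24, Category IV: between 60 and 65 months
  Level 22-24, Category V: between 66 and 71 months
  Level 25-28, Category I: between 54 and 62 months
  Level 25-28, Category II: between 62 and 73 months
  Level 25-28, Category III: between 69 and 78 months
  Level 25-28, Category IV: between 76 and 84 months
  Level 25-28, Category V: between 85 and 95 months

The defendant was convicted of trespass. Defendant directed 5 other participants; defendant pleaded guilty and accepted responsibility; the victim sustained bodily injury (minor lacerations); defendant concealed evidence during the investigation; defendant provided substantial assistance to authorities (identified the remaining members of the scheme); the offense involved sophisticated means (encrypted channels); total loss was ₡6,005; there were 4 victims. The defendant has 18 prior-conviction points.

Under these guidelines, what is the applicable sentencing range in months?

66-71 months

Base offense level for trespass: 13.
A1 applies (level before this adjustment is 13 ≥ 5, so +3): 13 + 3 = 16.
A2 applies: 16 − 2 = 14.
A3 applies: 14 + 3 = 17.
A4 applies: 17 − 3 = 14.
A6 applies: 14 + 3 = 17.
A7 applies (level before this adjustment is 17 ≥ 14, so +4): 17 + 4 = 21.
A8 applies: 21 + 2 = 23.
Final offense level: 23.
Criminal history: 18 prior points → Category V (17+).
Level 23 falls in the 22-24 band.
Grid: Level 22-24 × Category V = 66-71 months.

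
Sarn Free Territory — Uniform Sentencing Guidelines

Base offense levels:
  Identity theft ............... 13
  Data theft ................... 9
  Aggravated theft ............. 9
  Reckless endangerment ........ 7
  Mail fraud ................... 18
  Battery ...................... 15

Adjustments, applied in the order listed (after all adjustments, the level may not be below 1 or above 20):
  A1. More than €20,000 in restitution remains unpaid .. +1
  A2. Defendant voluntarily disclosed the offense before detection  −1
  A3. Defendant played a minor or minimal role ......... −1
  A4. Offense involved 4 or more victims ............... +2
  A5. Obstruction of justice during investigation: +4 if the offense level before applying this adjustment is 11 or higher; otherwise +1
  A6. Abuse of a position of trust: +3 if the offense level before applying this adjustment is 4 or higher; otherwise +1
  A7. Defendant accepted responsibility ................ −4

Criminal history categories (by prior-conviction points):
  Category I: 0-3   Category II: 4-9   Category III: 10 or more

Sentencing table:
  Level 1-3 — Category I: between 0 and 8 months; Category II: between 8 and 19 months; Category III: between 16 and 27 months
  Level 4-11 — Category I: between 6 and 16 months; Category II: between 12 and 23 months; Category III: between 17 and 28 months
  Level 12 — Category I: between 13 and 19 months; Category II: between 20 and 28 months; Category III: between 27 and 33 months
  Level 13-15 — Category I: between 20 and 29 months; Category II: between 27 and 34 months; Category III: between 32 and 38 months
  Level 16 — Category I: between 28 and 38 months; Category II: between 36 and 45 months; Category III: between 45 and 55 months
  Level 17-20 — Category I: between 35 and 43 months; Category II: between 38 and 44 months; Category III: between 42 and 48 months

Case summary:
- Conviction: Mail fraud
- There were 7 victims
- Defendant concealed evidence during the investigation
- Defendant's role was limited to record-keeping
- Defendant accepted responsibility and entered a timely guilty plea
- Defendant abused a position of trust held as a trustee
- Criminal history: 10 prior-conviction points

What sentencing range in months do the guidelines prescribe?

Base offense level for mail fraud: 18.
A1 does not apply.
A2 does not apply.
A3 applies: 18 − 1 = 17.
A4 applies: 17 + 2 = 19.
A5 applies (level before this adjustment is 19 ≥ 11, so +4): 19 + 4 = 23.
A6 applies (level before this adjustment is 23 ≥ 4, so +3): 23 + 3 = 26.
A7 applies: 26 − 4 = 22.
Level 22 exceeds the maximum of 20; capped at 20.
Final offense level: 20.
Criminal history: 10 prior points → Category III (10+).
Level 20 falls in the 17-20 band.
Grid: Level 17-20 × Category III = 42-48 months.

42-48 months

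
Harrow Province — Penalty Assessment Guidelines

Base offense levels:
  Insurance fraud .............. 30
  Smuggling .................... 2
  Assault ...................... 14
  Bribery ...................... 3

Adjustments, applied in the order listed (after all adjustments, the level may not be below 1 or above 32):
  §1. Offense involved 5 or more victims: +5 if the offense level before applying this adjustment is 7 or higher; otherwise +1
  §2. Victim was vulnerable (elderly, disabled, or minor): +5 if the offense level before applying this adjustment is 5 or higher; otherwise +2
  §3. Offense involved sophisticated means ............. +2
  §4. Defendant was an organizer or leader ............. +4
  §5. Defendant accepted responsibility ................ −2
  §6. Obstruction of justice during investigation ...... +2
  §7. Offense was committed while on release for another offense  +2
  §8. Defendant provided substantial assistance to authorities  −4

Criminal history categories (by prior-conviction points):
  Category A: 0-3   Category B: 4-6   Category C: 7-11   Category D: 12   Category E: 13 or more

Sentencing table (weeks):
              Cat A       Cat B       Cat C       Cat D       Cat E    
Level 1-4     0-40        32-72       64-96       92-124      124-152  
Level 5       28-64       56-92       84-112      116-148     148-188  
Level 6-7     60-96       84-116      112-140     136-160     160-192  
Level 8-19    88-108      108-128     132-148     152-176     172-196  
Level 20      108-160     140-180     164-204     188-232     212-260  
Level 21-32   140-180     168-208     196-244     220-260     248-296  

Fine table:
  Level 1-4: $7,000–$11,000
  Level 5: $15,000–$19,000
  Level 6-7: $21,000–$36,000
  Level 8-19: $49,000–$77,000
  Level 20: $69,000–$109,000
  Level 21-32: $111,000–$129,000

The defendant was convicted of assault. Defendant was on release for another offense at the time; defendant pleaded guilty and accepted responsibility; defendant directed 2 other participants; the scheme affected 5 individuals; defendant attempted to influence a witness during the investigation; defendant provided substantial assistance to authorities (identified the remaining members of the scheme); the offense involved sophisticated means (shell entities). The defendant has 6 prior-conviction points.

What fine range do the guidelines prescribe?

$111,000–$129,000

Base offense level for assault: 14.
§1 applies (level before this adjustment is 14 ≥ 7, so +5): 14 + 5 = 19.
§3 applies: 19 + 2 = 21.
§4 applies: 21 + 4 = 25.
§5 applies: 25 − 2 = 23.
§6 applies: 23 + 2 = 25.
§7 applies: 25 + 2 = 27.
§8 applies: 27 − 4 = 23.
Final offense level: 23.
Level 23 falls in the 21-32 band.
Fine table: Level 21-32 → $111,000–$129,000.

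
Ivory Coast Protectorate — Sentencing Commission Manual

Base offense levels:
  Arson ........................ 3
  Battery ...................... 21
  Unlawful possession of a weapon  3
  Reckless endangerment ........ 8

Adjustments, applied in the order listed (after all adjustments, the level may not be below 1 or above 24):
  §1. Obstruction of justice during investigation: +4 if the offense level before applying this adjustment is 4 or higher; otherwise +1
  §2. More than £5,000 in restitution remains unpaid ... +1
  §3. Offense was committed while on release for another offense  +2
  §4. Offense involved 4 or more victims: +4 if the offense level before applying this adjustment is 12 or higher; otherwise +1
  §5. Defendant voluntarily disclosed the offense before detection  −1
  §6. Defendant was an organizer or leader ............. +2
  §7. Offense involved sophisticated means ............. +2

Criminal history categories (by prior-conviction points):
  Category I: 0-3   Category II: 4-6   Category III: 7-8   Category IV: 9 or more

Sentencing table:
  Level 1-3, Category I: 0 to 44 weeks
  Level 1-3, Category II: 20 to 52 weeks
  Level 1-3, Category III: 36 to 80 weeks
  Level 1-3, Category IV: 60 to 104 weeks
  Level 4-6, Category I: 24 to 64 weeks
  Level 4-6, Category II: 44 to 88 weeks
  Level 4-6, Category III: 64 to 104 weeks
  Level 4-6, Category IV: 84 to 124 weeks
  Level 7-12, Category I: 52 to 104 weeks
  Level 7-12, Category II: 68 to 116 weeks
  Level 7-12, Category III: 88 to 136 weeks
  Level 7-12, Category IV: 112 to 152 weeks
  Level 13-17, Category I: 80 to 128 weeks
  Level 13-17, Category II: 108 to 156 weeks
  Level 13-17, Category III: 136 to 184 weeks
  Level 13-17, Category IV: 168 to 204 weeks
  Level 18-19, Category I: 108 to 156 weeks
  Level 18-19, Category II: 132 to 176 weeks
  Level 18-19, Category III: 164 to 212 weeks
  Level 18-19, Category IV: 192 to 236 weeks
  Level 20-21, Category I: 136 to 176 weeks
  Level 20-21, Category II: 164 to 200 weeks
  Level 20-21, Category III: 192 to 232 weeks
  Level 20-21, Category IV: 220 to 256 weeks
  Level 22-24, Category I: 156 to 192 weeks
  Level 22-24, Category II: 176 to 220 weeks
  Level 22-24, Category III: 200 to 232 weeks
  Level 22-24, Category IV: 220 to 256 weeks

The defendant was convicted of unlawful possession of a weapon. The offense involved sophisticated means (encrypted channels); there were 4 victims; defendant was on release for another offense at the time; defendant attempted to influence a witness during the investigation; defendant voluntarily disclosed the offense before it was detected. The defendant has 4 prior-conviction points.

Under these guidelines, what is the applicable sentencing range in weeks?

68-116 weeks

Base offense level for unlawful possession of a weapon: 3.
§1 applies (level before this adjustment is 3 < 4, so +1): 3 + 1 = 4.
§3 applies: 4 + 2 = 6.
§4 applies (level before this adjustment is 6 < 12, so +1): 6 + 1 = 7.
§5 applies: 7 − 1 = 6.
§7 applies: 6 + 2 = 8.
Final offense level: 8.
Criminal history: 4 prior points → Category II (4-6).
Level 8 falls in the 7-12 band.
Grid: Level 7-12 × Category II = 68-116 weeks.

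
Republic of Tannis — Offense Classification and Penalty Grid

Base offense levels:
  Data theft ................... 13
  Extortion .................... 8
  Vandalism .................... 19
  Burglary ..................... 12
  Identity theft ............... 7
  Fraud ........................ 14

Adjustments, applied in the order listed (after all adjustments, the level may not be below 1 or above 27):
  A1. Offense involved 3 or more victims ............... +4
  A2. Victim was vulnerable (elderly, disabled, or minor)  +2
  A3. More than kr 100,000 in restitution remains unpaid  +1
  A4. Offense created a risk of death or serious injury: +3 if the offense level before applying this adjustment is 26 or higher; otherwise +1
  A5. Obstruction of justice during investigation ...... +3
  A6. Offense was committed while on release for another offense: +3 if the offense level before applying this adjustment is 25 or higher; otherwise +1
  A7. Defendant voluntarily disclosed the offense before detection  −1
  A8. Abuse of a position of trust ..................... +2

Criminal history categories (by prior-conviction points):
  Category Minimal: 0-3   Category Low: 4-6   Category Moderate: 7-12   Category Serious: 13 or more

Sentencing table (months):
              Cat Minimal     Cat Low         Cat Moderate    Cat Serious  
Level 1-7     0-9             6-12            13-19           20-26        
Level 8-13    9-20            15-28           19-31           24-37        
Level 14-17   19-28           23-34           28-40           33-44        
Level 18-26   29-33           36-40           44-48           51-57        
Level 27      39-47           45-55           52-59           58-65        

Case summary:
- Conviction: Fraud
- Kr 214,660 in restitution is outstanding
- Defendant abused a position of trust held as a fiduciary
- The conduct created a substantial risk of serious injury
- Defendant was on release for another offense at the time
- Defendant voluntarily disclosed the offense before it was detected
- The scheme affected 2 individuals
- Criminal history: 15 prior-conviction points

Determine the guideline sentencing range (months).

51-57 months

Base offense level for fraud: 14.
A1 does not apply.
A3 applies: 14 + 1 = 15.
A4 applies (level before this adjustment is 15 < 26, so +1): 15 + 1 = 16.
A5 does not apply.
A6 applies (level before this adjustment is 16 < 25, so +1): 16 + 1 = 17.
A7 applies: 17 − 1 = 16.
A8 applies: 16 + 2 = 18.
Final offense level: 18.
Criminal history: 15 prior points → Category Serious (13+).
Level 18 falls in the 18-26 band.
Grid: Level 18-26 × Category Serious = 51-57 months.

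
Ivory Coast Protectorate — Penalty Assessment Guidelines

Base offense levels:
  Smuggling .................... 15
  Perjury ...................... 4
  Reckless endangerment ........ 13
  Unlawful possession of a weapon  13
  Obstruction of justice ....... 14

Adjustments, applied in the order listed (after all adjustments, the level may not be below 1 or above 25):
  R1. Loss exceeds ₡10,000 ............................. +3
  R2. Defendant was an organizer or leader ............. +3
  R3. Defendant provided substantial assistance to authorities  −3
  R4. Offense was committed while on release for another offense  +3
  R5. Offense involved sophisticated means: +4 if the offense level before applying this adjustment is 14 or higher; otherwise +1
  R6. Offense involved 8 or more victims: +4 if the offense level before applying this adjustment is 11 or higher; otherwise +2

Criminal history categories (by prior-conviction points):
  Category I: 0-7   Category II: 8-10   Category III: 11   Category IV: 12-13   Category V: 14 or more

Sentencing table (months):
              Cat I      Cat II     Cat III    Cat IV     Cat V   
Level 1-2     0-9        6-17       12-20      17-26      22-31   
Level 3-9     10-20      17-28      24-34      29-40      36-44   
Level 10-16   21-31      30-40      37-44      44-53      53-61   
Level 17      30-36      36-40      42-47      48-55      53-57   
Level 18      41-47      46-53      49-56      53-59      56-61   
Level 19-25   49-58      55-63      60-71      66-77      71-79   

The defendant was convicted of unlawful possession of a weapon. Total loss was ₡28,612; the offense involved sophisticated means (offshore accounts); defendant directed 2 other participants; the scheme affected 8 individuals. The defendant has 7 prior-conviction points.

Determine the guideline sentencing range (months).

49-58 months

Base offense level for unlawful possession of a weapon: 13.
R1 applies: 13 + 3 = 16.
R2 applies: 16 + 3 = 19.
R5 applies (level before this adjustment is 19 ≥ 14, so +4): 19 + 4 = 23.
R6 applies (level before this adjustment is 23 ≥ 11, so +4): 23 + 4 = 27.
Level 27 exceeds the maximum of 25; capped at 25.
Final offense level: 25.
Criminal history: 7 prior points → Category I (0-7).
Level 25 falls in the 19-25 band.
Grid: Level 19-25 × Category I = 49-58 months.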